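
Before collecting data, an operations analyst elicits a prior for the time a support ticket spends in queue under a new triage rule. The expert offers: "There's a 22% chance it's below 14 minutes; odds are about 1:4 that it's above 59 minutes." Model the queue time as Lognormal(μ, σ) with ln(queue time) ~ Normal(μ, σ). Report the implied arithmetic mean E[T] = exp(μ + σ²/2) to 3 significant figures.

If T ~ Lognormal(μ,σ) then ln T ~ Normal(μ,σ), so the p-quantile of ln T is μ + z_p·σ.
ln(14) = 2.639 and ln(59) = 4.078; z_{0.22} = -0.7722, z_{0.8} = 0.8416.
σ = (4.078 − 2.639)/(0.8416 − (-0.7722)) = 0.891.
μ = 2.639 − (-0.7722)·0.891 = 3.327.
E[T] = exp(μ + σ²/2) = exp(3.327 + 0.3973) = 41.5 minutes.

E[T] ≈ 41.5 minutes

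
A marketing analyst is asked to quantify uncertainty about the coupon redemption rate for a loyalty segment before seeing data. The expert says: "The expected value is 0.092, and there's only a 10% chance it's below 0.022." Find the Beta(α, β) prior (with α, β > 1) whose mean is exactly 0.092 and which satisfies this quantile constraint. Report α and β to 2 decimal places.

α ≈ 1.69, β ≈ 16.69

With mean 0.092 fixed, write α = 0.092s, β = 0.908s where s = α+β.
Need P(θ < 0.022) = 0.1 under Beta(0.092s, 0.908s). Normal approximation: (q−m)/√(m(1−m)/s) ≈ z_{0.1} = -1.28, so s ≈ 0.092·0.908·(-1.28)²/(0.022−0.092)² = 28.0.
At s = 28.0: P(θ<0.022) ≈ 0.046. Adjusting to match 0.1 gives s ≈ 18.38.
So α = 0.092·18.38 ≈ 1.69, β = 0.908·18.38 ≈ 16.69.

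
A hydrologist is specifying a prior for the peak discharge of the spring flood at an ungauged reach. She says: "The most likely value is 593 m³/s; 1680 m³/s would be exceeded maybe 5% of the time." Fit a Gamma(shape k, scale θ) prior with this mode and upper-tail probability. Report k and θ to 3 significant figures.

k ≈ 3.46, θ ≈ 241

Gamma(k,θ) with k>1 has mode (k−1)θ, so θ = 593/(k−1).
Need P(X < 1680) = 0.95 with θ tied to k this way. Start at k = 2, θ = 593: P(X<1680) ≈ 0.774.
Too low — raise k to concentrate. Iterating converges to k ≈ 3.46.
Then θ = 593/(3.46−1) ≈ 241.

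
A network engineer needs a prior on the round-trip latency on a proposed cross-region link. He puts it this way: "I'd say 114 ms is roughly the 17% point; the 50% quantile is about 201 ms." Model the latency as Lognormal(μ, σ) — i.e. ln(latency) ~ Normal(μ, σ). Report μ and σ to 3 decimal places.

μ ≈ 5.303, σ ≈ 0.594

If T ~ Lognormal(μ,σ) then ln T ~ Normal(μ,σ), so the p-quantile of ln T is μ + z_p·σ.
ln(114) = 4.736 and ln(201) = 5.303; z_{0.17} = -0.9542, z_{0.5} = 0.
σ = (5.303 − 4.736)/(0 − (-0.9542)) = 0.594.
μ = 4.736 − (-0.9542)·0.594 = 5.303.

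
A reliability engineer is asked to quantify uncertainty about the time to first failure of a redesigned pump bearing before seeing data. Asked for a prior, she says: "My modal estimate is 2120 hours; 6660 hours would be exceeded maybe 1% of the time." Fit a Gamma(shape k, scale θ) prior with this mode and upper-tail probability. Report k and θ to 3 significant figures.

k ≈ 4.4, θ ≈ 624

Gamma(k,θ) with k>1 has mode (k−1)θ, so θ = 2120/(k−1).
Need P(X < 6660) = 0.99 with θ tied to k this way. Start at k = 2, θ = 2120: P(X<6660) ≈ 0.821.
Too low — raise k to concentrate. Iterating converges to k ≈ 4.4.
Then θ = 2120/(4.4−1) ≈ 624.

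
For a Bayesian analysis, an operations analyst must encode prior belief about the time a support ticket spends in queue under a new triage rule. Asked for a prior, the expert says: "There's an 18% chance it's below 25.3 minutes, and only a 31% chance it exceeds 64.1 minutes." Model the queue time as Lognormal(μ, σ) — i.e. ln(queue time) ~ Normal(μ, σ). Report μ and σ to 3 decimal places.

If T ~ Lognormal(μ,σ) then ln T ~ Normal(μ,σ), so the p-quantile of ln T is μ + z_p·σ.
ln(25.3) = 3.231 and ln(64.1) = 4.16; z_{0.18} = -0.9154, z_{0.69} = 0.4959.
σ = (4.16 − 3.231)/(0.4959 − (-0.9154)) = 0.659.
μ = 3.231 − (-0.9154)·0.659 = 3.834.

μ ≈ 3.834, σ ≈ 0.659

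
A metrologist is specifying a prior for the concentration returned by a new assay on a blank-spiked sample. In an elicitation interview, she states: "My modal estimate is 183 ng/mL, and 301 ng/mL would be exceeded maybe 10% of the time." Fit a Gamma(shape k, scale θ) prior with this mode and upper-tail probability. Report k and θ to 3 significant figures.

Gamma(k,θ) with k>1 has mode (k−1)θ, so θ = 183/(k−1).
Need P(X < 301) = 0.9 with θ tied to k this way. Start at k = 2, θ = 183: P(X<301) ≈ 0.489.
Too low — raise k to concentrate. Iterating converges to k ≈ 8.61.
Then θ = 183/(8.61−1) ≈ 24.

k ≈ 8.61, θ ≈ 24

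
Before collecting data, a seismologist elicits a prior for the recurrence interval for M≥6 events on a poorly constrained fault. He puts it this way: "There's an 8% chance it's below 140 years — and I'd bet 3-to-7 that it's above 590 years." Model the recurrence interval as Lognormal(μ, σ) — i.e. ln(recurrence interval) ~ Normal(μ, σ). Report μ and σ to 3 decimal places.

μ ≈ 5.989, σ ≈ 0.746

If T ~ Lognormal(μ,σ) then ln T ~ Normal(μ,σ), so the p-quantile of ln T is μ + z_p·σ.
ln(140) = 4.942 and ln(590) = 6.38; z_{0.08} = -1.405, z_{0.7} = 0.5244.
σ = (6.38 − 4.942)/(0.5244 − (-1.405)) = 0.746.
μ = 4.942 − (-1.405)·0.746 = 5.989.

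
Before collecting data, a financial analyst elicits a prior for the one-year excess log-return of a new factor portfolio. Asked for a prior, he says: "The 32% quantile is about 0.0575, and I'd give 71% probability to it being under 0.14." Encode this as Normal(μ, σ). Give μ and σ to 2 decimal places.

μ = 0.10, σ = 0.08

The p-quantile of Normal(μ,σ) is μ + z_p·σ, with z_{0.32} = -0.4677 and z_{0.71} = 0.5534.
Eliminate σ: μ = (z₂·x₁ − z₁·x₂)/(z₂ − z₁) = (0.5534·0.0575 − (-0.4677)·0.14)/1.021 = 0.10.
Then σ = (x₂ − x₁)/(z₂ − z₁) = (0.14 − 0.0575)/1.021 = 0.08.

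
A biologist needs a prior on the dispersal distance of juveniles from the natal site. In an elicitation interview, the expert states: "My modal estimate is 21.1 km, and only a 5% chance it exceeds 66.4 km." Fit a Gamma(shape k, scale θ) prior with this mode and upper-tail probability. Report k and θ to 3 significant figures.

Gamma(k,θ) with k>1 has mode (k−1)θ, so θ = 21.1/(k−1).
Need P(X < 66.4) = 0.95 with θ tied to k this way. Start at k = 2, θ = 21.1: P(X<66.4) ≈ 0.822.
Too low — raise k to concentrate. Iterating converges to k ≈ 3.
Then θ = 21.1/(3−1) ≈ 10.5.

k ≈ 3, θ ≈ 10.5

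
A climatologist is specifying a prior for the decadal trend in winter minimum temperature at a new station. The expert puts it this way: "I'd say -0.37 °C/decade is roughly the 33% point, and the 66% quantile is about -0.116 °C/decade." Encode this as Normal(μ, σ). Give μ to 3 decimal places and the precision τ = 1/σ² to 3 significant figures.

μ = -0.239, τ = 11.3

The p-quantile of Normal(μ,σ) is μ + z_p·σ, with z_{0.33} = -0.4399 and z_{0.66} = 0.4125.
Eliminate σ: μ = (z₂·x₁ − z₁·x₂)/(z₂ − z₁) = (0.4125·-0.37 − (-0.4399)·-0.116)/0.8524 = -0.239.
Then σ = (x₂ − x₁)/(z₂ − z₁) = (-0.116 − -0.37)/0.8524 = 0.298.
Precision τ = 1/σ² = 1/0.298² = 11.3.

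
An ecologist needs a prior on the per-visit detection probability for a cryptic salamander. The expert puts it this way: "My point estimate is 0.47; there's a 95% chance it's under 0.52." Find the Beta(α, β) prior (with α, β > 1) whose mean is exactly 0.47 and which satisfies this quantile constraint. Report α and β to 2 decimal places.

With mean 0.47 fixed, write α = 0.47s, β = 0.53s where s = α+β.
Need P(θ < 0.52) = 0.95 under Beta(0.47s, 0.53s). Normal approximation: (q−m)/√(m(1−m)/s) ≈ z_{0.95} = 1.64, so s ≈ 0.47·0.53·(1.64)²/(0.52−0.47)² = 269.6.
At s = 269.6: P(θ<0.52) ≈ 0.950. Adjusting to match 0.95 gives s ≈ 270.09.
So α = 0.47·270.09 ≈ 126.94, β = 0.53·270.09 ≈ 143.15.

α ≈ 126.94, β ≈ 143.15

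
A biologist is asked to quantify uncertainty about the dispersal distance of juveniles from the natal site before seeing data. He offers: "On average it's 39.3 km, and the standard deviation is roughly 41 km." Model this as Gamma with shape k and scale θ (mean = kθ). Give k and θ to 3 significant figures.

For Gamma(k, scale θ): mean = kθ, variance = kθ², so CV = 1/√k.
CV = SD/mean = 41/39.3 = 1.043, hence k = 1/CV² = 0.919.
Then θ = mean/k = 39.3/0.919 = 42.8.

k ≈ 0.919, θ ≈ 42.8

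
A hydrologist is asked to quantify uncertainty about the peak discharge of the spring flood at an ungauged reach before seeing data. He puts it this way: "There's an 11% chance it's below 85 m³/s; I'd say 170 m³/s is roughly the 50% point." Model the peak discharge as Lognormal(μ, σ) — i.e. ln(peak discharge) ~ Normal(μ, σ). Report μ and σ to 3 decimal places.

μ ≈ 5.136, σ ≈ 0.565

If T ~ Lognormal(μ,σ) then ln T ~ Normal(μ,σ), so the p-quantile of ln T is μ + z_p·σ.
ln(85) = 4.443 and ln(170) = 5.136; z_{0.11} = -1.227, z_{0.5} = 0.
σ = (5.136 − 4.443)/(0 − (-1.227)) = 0.565.
μ = 4.443 − (-1.227)·0.565 = 5.136.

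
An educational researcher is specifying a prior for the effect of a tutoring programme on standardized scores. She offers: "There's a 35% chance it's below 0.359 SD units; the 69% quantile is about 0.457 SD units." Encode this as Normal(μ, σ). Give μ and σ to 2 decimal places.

For Normal(μ,σ), the p-quantile is μ + z_p·σ. Here z_{0.35} = -0.3853, z_{0.69} = 0.4959.
So 0.359 = μ − 0.3853σ and 0.457 = μ + 0.4959σ.
Subtracting: σ = (0.457 − 0.359)/(0.4959 − (-0.3853)) = 0.11.
Then μ = 0.359 − (-0.3853)·0.11 = 0.40.

μ = 0.40, σ = 0.11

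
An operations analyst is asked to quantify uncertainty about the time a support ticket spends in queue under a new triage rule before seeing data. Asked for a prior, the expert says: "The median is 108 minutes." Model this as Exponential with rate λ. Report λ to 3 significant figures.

λ ≈ 0.00642

Exponential median = ln 2 / λ, so λ = ln 2 / 108.0 = 0.00642.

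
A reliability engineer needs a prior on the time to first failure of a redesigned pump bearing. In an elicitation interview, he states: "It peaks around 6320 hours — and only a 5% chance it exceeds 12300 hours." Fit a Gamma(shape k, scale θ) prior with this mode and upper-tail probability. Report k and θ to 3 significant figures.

Gamma(k,θ) with k>1 has mode (k−1)θ, so θ = 6320/(k−1).
Need P(X < 12300) = 0.95 with θ tied to k this way. Start at k = 2, θ = 6320: P(X<12300) ≈ 0.579.
Too low — raise k to concentrate. Iterating converges to k ≈ 7.26.
Then θ = 6320/(7.26−1) ≈ 1010.

k ≈ 7.26, θ ≈ 1010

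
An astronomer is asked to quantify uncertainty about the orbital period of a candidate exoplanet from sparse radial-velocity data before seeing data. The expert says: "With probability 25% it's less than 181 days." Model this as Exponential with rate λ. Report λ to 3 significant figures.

P(T < 181.0) = 1 − e^(−λ·181.0) = 0.25, so λ = −ln(1−0.25)/181.0 = −ln(0.75)/181.0 = 0.00159.

λ ≈ 0.00159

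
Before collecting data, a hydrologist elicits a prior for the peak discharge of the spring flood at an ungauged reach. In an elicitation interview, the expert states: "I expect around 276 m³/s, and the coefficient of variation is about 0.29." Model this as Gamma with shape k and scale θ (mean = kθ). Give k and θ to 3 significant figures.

k ≈ 11.9, θ ≈ 23.2

For Gamma(k, scale θ): mean = kθ, variance = kθ², so CV = 1/√k.
CV = 0.29, hence k = 1/CV² = 11.9.
Then θ = mean/k = 276/11.9 = 23.2.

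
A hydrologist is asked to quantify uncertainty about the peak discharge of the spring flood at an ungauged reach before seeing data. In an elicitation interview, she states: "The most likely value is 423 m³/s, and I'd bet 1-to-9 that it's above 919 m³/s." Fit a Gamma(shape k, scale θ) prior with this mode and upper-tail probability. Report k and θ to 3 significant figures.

k ≈ 4.19, θ ≈ 132

Gamma(k,θ) with k>1 has mode (k−1)θ, so θ = 423/(k−1).
Need P(X < 919) = 0.9 with θ tied to k this way. Start at k = 2, θ = 423: P(X<919) ≈ 0.639.
Too low — raise k to concentrate. Iterating converges to k ≈ 4.19.
Then θ = 423/(4.19−1) ≈ 132.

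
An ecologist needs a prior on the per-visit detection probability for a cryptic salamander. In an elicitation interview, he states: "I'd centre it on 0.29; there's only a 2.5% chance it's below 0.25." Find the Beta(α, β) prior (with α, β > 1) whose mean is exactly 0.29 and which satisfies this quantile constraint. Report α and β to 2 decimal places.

With mean 0.29 fixed, write α = 0.29s, β = 0.71s where s = α+β.
Need P(θ < 0.25) = 0.025 under Beta(0.29s, 0.71s). Normal approximation: (q−m)/√(m(1−m)/s) ≈ z_{0.025} = -1.96, so s ≈ 0.29·0.71·(-1.96)²/(0.25−0.29)² = 494.3.
At s = 494.3: P(θ<0.25) ≈ 0.022. Adjusting to match 0.025 gives s ≈ 472.61.
So α = 0.29·472.61 ≈ 137.06, β = 0.71·472.61 ≈ 335.55.

α ≈ 137.06, β ≈ 335.55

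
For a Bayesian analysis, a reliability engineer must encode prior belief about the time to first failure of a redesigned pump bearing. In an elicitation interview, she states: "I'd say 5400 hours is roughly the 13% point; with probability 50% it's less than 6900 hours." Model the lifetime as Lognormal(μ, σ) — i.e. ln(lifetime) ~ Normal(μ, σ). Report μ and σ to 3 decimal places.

μ ≈ 8.839, σ ≈ 0.218

If T ~ Lognormal(μ,σ) then ln T ~ Normal(μ,σ), so the p-quantile of ln T is μ + z_p·σ.
ln(5400) = 8.594 and ln(6900) = 8.839; z_{0.13} = -1.126, z_{0.5} = 0.
σ = (8.839 − 8.594)/(0 − (-1.126)) = 0.218.
μ = 8.594 − (-1.126)·0.218 = 8.839.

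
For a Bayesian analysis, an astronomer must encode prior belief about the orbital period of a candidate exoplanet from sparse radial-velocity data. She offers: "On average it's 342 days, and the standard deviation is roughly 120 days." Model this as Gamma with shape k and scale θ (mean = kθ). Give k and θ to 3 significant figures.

k ≈ 8.12, θ ≈ 42.1

For Gamma(k, scale θ): mean = kθ, variance = kθ², so CV = 1/√k.
CV = SD/mean = 120/342 = 0.3509, hence k = 1/CV² = 8.12.
Then θ = mean/k = 342/8.12 = 42.1.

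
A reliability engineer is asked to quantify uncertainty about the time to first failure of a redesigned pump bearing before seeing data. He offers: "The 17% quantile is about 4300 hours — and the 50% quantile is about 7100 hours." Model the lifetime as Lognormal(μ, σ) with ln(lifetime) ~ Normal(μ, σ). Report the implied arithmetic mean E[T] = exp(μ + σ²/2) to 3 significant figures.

If T ~ Lognormal(μ,σ) then ln T ~ Normal(μ,σ), so the p-quantile of ln T is μ + z_p·σ.
ln(4300) = 8.366 and ln(7100) = 8.868; z_{0.17} = -0.9542, z_{0.5} = 0.
σ = (8.868 − 8.366)/(0 − (-0.9542)) = 0.526.
μ = 8.366 − (-0.9542)·0.526 = 8.868.
E[T] = exp(μ + σ²/2) = exp(8.868 + 0.1381) = 8150 hours.

E[T] ≈ 8150 hours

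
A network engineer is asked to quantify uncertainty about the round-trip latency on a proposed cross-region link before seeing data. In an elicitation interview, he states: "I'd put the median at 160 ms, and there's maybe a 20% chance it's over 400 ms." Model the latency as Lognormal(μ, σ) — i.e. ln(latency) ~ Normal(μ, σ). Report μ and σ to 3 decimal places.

If T ~ Lognormal(μ,σ) then ln T ~ Normal(μ,σ), so the p-quantile of ln T is μ + z_p·σ.
ln(160) = 5.075 and ln(400) = 5.991; z_{0.5} = 0, z_{0.8} = 0.8416.
σ = (5.991 − 5.075)/(0.8416 − (0)) = 1.089.
μ = 5.075 − (0)·1.089 = 5.075.

μ ≈ 5.075, σ ≈ 1.089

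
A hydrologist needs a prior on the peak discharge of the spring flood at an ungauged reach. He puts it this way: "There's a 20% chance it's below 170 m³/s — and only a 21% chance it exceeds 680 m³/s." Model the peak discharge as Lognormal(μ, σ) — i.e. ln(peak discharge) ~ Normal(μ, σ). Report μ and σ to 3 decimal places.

μ ≈ 5.844, σ ≈ 0.841

If T ~ Lognormal(μ,σ) then ln T ~ Normal(μ,σ), so the p-quantile of ln T is μ + z_p·σ.
ln(170) = 5.136 and ln(680) = 6.522; z_{0.2} = -0.8416, z_{0.79} = 0.8064.
σ = (6.522 − 5.136)/(0.8064 − (-0.8416)) = 0.841.
μ = 5.136 − (-0.8416)·0.841 = 5.844.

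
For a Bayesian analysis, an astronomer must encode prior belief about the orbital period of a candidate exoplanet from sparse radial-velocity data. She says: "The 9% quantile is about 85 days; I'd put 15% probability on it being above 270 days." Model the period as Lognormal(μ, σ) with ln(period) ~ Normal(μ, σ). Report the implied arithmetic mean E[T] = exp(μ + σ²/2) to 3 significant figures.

If T ~ Lognormal(μ,σ) then ln T ~ Normal(μ,σ), so the p-quantile of ln T is μ + z_p·σ.
ln(85) = 4.443 and ln(270) = 5.598; z_{0.09} = -1.341, z_{0.85} = 1.036.
σ = (5.598 − 4.443)/(1.036 − (-1.341)) = 0.486.
μ = 4.443 − (-1.341)·0.486 = 5.095.
E[T] = exp(μ + σ²/2) = exp(5.095 + 0.1182) = 184 days.

E[T] ≈ 184 days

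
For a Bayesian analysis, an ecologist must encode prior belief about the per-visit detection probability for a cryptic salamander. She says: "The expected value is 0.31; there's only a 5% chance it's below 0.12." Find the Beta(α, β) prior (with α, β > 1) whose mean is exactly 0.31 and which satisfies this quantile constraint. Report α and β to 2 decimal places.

α ≈ 3.80, β ≈ 8.45

With mean 0.31 fixed, write α = 0.31s, β = 0.69s where s = α+β.
Need P(θ < 0.12) = 0.05 under Beta(0.31s, 0.69s). Normal approximation: (q−m)/√(m(1−m)/s) ≈ z_{0.05} = -1.64, so s ≈ 0.31·0.69·(-1.64)²/(0.12−0.31)² = 16.0.
At s = 16.0: P(θ<0.12) ≈ 0.028. Adjusting to match 0.05 gives s ≈ 12.25.
So α = 0.31·12.25 ≈ 3.80, β = 0.69·12.25 ≈ 8.45.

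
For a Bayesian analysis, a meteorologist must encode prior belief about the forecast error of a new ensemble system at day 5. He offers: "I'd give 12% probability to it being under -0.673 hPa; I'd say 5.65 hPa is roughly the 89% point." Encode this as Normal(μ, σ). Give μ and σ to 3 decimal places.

The p-quantile of Normal(μ,σ) is μ + z_p·σ, with z_{0.12} = -1.175 and z_{0.89} = 1.227.
Eliminate σ: μ = (z₂·x₁ − z₁·x₂)/(z₂ − z₁) = (1.227·-0.673 − (-1.175)·5.65)/2.402 = 2.421.
Then σ = (x₂ − x₁)/(z₂ − z₁) = (5.65 − -0.673)/2.402 = 2.633.

μ = 2.421, σ = 2.633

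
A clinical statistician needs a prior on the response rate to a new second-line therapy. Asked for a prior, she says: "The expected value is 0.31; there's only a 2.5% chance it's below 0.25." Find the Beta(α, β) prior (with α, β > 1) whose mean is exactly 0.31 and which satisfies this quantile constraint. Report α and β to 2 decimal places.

With mean 0.31 fixed, write α = 0.31s, β = 0.69s where s = α+β.
Need P(θ < 0.25) = 0.025 under Beta(0.31s, 0.69s). Normal approximation: (q−m)/√(m(1−m)/s) ≈ z_{0.025} = -1.96, so s ≈ 0.31·0.69·(-1.96)²/(0.25−0.31)² = 228.2.
At s = 228.2: P(θ<0.25) ≈ 0.022. Adjusting to match 0.025 gives s ≈ 214.45.
So α = 0.31·214.45 ≈ 66.48, β = 0.69·214.45 ≈ 147.97.

α ≈ 66.48, β ≈ 147.97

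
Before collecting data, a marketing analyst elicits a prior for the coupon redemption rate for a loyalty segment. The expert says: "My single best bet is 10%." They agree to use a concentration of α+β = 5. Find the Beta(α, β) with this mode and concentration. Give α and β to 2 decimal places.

For α,β > 1 the Beta mode is (α−1)/(α+β−2). With α+β = 5, the mode is (α−1)/3.
Set (α−1)/3 = 0.1 → α = 1 + 0.1·3 = 1.30.
β = 5 − α = 3.70.

α = 1.30, β = 3.70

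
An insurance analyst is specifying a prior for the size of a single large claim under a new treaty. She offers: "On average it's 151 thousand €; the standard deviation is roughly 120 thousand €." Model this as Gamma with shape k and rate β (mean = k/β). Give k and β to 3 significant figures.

For Gamma(k, rate β): mean = k/β, variance = k/β², so CV = 1/√k.
CV = SD/mean = 120/151 = 0.7947, hence k = 1/CV² = 1.58.
Then β = k/mean = 1.58/151 = 0.0105.

k ≈ 1.58, β ≈ 0.0105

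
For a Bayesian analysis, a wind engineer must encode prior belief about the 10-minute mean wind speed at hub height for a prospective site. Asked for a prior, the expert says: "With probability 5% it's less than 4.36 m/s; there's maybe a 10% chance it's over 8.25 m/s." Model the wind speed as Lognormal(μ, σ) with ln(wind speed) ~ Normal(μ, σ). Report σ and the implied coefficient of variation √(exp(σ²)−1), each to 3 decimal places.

If T ~ Lognormal(μ,σ) then ln T ~ Normal(μ,σ), so the p-quantile of ln T is μ + z_p·σ.
ln(4.36) = 1.472 and ln(8.25) = 2.11; z_{0.05} = -1.645, z_{0.9} = 1.282.
σ = (2.11 − 1.472)/(1.282 − (-1.645)) = 0.218.
μ = 1.472 − (-1.645)·0.218 = 1.831.
CV = √(exp(σ²)−1) = √(exp(0.0475)−1) = 0.221.

σ ≈ 0.218, CV ≈ 0.221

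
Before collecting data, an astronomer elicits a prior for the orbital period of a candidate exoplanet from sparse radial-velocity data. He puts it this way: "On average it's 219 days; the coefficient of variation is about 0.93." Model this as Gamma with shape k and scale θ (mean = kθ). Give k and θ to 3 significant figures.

For Gamma(k, scale θ): mean = kθ, variance = kθ², so CV = 1/√k.
CV = 0.93, hence k = 1/CV² = 1.16.
Then θ = mean/k = 219/1.16 = 189.

k ≈ 1.16, θ ≈ 189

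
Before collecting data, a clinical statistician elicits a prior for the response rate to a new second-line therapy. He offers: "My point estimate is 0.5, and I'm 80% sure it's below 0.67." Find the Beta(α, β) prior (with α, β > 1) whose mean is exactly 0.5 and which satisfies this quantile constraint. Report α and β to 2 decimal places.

With mean 0.5 fixed, write α = 0.5s, β = 0.5s where s = α+β.
Need P(θ < 0.67) = 0.8 under Beta(0.5s, 0.5s). Normal approximation: (q−m)/√(m(1−m)/s) ≈ z_{0.8} = 0.842, so s ≈ 0.5·0.5·(0.842)²/(0.67−0.5)² = 6.1.
At s = 6.1: P(θ<0.67) ≈ 0.798. Adjusting to match 0.8 gives s ≈ 6.24.
So α = 0.5·6.24 ≈ 3.12, β = 0.5·6.24 ≈ 3.12.

α ≈ 3.12, β ≈ 3.12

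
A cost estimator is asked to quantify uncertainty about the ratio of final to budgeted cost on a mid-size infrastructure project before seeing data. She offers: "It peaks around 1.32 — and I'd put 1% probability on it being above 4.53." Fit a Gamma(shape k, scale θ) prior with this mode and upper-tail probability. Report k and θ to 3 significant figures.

k ≈ 3.86, θ ≈ 0.461

Gamma(k,θ) with k>1 has mode (k−1)θ, so θ = 1.32/(k−1).
Need P(X < 4.53) = 0.99 with θ tied to k this way. Start at k = 2, θ = 1.32: P(X<4.53) ≈ 0.857.
Too low — raise k to concentrate. Iterating converges to k ≈ 3.86.
Then θ = 1.32/(3.86−1) ≈ 0.461.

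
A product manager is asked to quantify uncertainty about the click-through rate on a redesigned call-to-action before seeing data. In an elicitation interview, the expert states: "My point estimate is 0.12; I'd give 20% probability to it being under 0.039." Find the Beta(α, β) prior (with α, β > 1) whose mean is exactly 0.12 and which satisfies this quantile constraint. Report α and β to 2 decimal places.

α ≈ 1.30, β ≈ 9.56

With mean 0.12 fixed, write α = 0.12s, β = 0.88s where s = α+β.
Need P(θ < 0.039) = 0.2 under Beta(0.12s, 0.88s). Normal approximation: (q−m)/√(m(1−m)/s) ≈ z_{0.2} = -0.842, so s ≈ 0.12·0.88·(-0.842)²/(0.039−0.12)² = 11.4.
At s = 11.4: P(θ<0.039) ≈ 0.191. Adjusting to match 0.2 gives s ≈ 10.86.
So α = 0.12·10.86 ≈ 1.30, β = 0.88·10.86 ≈ 9.56.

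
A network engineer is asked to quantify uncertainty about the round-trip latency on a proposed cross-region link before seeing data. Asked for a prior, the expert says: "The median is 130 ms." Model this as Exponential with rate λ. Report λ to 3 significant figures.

Exponential median = ln 2 / λ, so λ = ln 2 / 130.0 = 0.00533.

λ ≈ 0.00533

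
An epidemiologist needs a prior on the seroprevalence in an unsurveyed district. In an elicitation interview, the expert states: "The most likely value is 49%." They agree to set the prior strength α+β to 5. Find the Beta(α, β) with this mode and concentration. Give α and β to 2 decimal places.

α = 2.47, β = 2.53

For α,β > 1 the Beta mode is (α−1)/(α+β−2). With α+β = 5, the mode is (α−1)/3.
Set (α−1)/3 = 0.49 → α = 1 + 0.49·3 = 2.47.
β = 5 − α = 2.53.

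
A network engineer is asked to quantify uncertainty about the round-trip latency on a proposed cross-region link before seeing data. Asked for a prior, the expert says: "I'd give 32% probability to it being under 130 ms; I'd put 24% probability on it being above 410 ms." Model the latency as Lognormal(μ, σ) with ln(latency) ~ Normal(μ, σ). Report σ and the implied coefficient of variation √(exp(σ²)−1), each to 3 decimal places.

σ ≈ 0.978, CV ≈ 1.267

If T ~ Lognormal(μ,σ) then ln T ~ Normal(μ,σ), so the p-quantile of ln T is μ + z_p·σ.
ln(130) = 4.868 and ln(410) = 6.016; z_{0.32} = -0.4677, z_{0.76} = 0.7063.
σ = (6.016 − 4.868)/(0.7063 − (-0.4677)) = 0.978.
μ = 4.868 − (-0.4677)·0.978 = 5.325.
CV = √(exp(σ²)−1) = √(exp(0.9572)−1) = 1.267.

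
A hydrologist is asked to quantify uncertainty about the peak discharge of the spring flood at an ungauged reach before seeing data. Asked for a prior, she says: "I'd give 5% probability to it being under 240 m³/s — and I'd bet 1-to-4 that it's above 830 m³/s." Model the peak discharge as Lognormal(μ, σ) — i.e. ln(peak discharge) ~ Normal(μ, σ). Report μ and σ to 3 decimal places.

If T ~ Lognormal(μ,σ) then ln T ~ Normal(μ,σ), so the p-quantile of ln T is μ + z_p·σ.
ln(240) = 5.481 and ln(830) = 6.721; z_{0.05} = -1.645, z_{0.8} = 0.8416.
σ = (6.721 − 5.481)/(0.8416 − (-1.645)) = 0.499.
μ = 5.481 − (-1.645)·0.499 = 6.301.

μ ≈ 6.301, σ ≈ 0.499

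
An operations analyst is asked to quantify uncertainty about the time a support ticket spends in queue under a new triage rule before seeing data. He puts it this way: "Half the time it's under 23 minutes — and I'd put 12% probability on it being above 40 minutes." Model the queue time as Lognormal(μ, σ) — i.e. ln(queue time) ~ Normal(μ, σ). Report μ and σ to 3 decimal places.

If T ~ Lognormal(μ,σ) then ln T ~ Normal(μ,σ), so the p-quantile of ln T is μ + z_p·σ.
ln(23) = 3.135 and ln(40) = 3.689; z_{0.5} = 0, z_{0.88} = 1.175.
σ = (3.689 − 3.135)/(1.175 − (0)) = 0.471.
μ = 3.135 − (0)·0.471 = 3.135.

μ ≈ 3.135, σ ≈ 0.471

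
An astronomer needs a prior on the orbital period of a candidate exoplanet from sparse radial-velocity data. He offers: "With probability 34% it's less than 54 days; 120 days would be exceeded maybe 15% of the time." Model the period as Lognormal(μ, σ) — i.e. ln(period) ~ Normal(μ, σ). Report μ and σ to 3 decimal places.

μ ≈ 4.216, σ ≈ 0.551

If T ~ Lognormal(μ,σ) then ln T ~ Normal(μ,σ), so the p-quantile of ln T is μ + z_p·σ.
ln(54) = 3.989 and ln(120) = 4.787; z_{0.34} = -0.4125, z_{0.85} = 1.036.
σ = (4.787 − 3.989)/(1.036 − (-0.4125)) = 0.551.
μ = 3.989 − (-0.4125)·0.551 = 4.216.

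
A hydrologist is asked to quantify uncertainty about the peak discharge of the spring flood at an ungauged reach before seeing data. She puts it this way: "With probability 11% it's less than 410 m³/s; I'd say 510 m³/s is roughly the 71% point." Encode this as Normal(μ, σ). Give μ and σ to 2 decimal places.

μ = 478.91, σ = 56.18

The p-quantile of Normal(μ,σ) is μ + z_p·σ, with z_{0.11} = -1.227 and z_{0.71} = 0.5534.
Eliminate σ: μ = (z₂·x₁ − z₁·x₂)/(z₂ − z₁) = (0.5534·410 − (-1.227)·510)/1.78 = 478.91.
Then σ = (x₂ − x₁)/(z₂ − z₁) = (510 − 410)/1.78 = 56.18.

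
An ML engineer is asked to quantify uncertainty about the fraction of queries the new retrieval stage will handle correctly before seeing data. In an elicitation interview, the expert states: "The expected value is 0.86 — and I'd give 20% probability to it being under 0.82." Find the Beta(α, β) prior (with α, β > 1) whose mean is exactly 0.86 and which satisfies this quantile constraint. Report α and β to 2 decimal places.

With mean 0.86 fixed, write α = 0.86s, β = 0.14s where s = α+β.
Need P(θ < 0.82) = 0.2 under Beta(0.86s, 0.14s). Normal approximation: (q−m)/√(m(1−m)/s) ≈ z_{0.2} = -0.842, so s ≈ 0.86·0.14·(-0.842)²/(0.82−0.86)² = 53.3.
At s = 53.3: P(θ<0.82) ≈ 0.191. Adjusting to match 0.2 gives s ≈ 48.35.
So α = 0.86·48.35 ≈ 41.58, β = 0.14·48.35 ≈ 6.77.

α ≈ 41.58, β ≈ 6.77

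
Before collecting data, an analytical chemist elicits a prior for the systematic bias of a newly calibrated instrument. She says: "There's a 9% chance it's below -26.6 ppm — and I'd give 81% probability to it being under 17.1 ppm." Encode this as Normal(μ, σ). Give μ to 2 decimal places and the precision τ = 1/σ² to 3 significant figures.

The p-quantile of Normal(μ,σ) is μ + z_p·σ, with z_{0.09} = -1.341 and z_{0.81} = 0.8779.
Eliminate σ: μ = (z₂·x₁ − z₁·x₂)/(z₂ − z₁) = (0.8779·-26.6 − (-1.341)·17.1)/2.219 = -0.19.
Then σ = (x₂ − x₁)/(z₂ − z₁) = (17.1 − -26.6)/2.219 = 19.70.
Precision τ = 1/σ² = 1/19.7² = 0.00258.

μ = -0.19, τ = 0.00258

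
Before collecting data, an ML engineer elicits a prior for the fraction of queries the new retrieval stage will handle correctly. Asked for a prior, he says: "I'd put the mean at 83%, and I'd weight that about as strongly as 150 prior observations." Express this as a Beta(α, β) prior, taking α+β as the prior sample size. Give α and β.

α = 124.5, β = 25.5

Under the effective-sample-size interpretation, Beta(α, β) has prior mean α/(α+β) and prior sample size α+β.
So α+β = 150 and α/(α+β) = 0.83, giving α = 0.83·150 = 124.5 and β = 150 − 124.5 = 25.5.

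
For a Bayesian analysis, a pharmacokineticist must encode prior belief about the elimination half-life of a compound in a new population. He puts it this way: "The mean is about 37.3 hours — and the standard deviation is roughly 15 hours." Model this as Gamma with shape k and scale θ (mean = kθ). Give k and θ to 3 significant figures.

For Gamma(k, scale θ): mean = kθ, variance = kθ², so CV = 1/√k.
CV = SD/mean = 15/37.3 = 0.4021, hence k = 1/CV² = 6.18.
Then θ = mean/k = 37.3/6.18 = 6.03.

k ≈ 6.18, θ ≈ 6.03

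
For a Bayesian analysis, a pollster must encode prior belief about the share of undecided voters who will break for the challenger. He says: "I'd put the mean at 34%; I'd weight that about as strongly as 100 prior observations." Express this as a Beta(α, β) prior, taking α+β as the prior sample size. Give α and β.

Under the effective-sample-size interpretation, Beta(α, β) has prior mean α/(α+β) and prior sample size α+β.
So α+β = 100 and α/(α+β) = 0.34, giving α = 0.34·100 = 34 and β = 100 − 34 = 66.

α = 34, β = 66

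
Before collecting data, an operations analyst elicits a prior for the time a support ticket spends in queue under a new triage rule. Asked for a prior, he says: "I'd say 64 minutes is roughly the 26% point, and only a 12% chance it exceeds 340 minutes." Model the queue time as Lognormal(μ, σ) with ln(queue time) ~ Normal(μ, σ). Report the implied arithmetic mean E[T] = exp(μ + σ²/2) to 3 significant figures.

E[T] ≈ 176 minutes

If T ~ Lognormal(μ,σ) then ln T ~ Normal(μ,σ), so the p-quantile of ln T is μ + z_p·σ.
ln(64) = 4.159 and ln(340) = 5.829; z_{0.26} = -0.6433, z_{0.88} = 1.175.
σ = (5.829 − 4.159)/(1.175 − (-0.6433)) = 0.918.
μ = 4.159 − (-0.6433)·0.918 = 4.750.
E[T] = exp(μ + σ²/2) = exp(4.750 + 0.4218) = 176 minutes.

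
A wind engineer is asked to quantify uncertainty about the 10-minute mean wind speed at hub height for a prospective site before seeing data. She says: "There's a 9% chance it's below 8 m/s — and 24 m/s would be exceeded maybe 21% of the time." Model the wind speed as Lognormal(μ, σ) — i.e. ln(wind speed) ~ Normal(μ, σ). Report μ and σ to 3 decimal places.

If T ~ Lognormal(μ,σ) then ln T ~ Normal(μ,σ), so the p-quantile of ln T is μ + z_p·σ.
ln(8) = 2.079 and ln(24) = 3.178; z_{0.09} = -1.341, z_{0.79} = 0.8064.
σ = (3.178 − 2.079)/(0.8064 − (-1.341)) = 0.512.
μ = 2.079 − (-1.341)·0.512 = 2.765.

μ ≈ 2.765, σ ≈ 0.512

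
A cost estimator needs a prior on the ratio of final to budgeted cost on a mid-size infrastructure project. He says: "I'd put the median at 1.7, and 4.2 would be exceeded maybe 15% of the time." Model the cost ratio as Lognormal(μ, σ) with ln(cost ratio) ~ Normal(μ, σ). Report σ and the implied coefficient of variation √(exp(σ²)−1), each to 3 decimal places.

If T ~ Lognormal(μ,σ) then ln T ~ Normal(μ,σ), so the p-quantile of ln T is μ + z_p·σ.
ln(1.7) = 0.5306 and ln(4.2) = 1.435; z_{0.5} = 0, z_{0.85} = 1.036.
σ = (1.435 − 0.5306)/(1.036 − (0)) = 0.873.
μ = 0.5306 − (0)·0.873 = 0.531.
CV = √(exp(σ²)−1) = √(exp(0.7615)−1) = 1.068.

σ ≈ 0.873, CV ≈ 1.068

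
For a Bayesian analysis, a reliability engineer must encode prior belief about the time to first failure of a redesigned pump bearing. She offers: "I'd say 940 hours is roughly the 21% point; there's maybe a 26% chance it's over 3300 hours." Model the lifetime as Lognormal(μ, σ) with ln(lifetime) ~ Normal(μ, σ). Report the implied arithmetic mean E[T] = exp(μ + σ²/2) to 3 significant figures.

E[T] ≈ 2750 hours

If T ~ Lognormal(μ,σ) then ln T ~ Normal(μ,σ), so the p-quantile of ln T is μ + z_p·σ.
ln(940) = 6.846 and ln(3300) = 8.102; z_{0.21} = -0.8064, z_{0.74} = 0.6433.
σ = (8.102 − 6.846)/(0.6433 − (-0.8064)) = 0.866.
μ = 6.846 − (-0.8064)·0.866 = 7.544.
E[T] = exp(μ + σ²/2) = exp(7.544 + 0.3752) = 2750 hours.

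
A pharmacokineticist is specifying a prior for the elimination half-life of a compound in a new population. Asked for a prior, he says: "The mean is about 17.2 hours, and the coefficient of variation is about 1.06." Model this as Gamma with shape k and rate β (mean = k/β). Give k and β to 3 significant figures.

k ≈ 0.89, β ≈ 0.0517

For Gamma(k, rate β): mean = k/β, variance = k/β², so CV = 1/√k.
CV = 1.06, hence k = 1/CV² = 0.89.
Then β = k/mean = 0.89/17.2 = 0.0517.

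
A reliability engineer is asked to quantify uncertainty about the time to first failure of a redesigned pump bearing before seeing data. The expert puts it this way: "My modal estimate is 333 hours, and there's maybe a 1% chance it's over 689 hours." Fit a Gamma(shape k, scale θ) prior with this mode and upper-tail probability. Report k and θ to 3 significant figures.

Gamma(k,θ) with k>1 has mode (k−1)θ, so θ = 333/(k−1).
Need P(X < 689) = 0.99 with θ tied to k this way. Start at k = 2, θ = 333: P(X<689) ≈ 0.612.
Too low — raise k to concentrate. Iterating converges to k ≈ 10.2.
Then θ = 333/(10.2−1) ≈ 36.1.

k ≈ 10.2, θ ≈ 36.1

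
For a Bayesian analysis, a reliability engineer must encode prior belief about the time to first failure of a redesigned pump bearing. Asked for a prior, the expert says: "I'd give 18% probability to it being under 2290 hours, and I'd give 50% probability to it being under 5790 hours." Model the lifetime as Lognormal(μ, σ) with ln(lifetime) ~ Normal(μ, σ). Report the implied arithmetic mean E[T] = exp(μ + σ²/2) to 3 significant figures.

E[T] ≈ 9680 hours

If T ~ Lognormal(μ,σ) then ln T ~ Normal(μ,σ), so the p-quantile of ln T is μ + z_p·σ.
ln(2290) = 7.736 and ln(5790) = 8.664; z_{0.18} = -0.9154, z_{0.5} = 0.
σ = (8.664 − 7.736)/(0 − (-0.9154)) = 1.013.
μ = 7.736 − (-0.9154)·1.013 = 8.664.
E[T] = exp(μ + σ²/2) = exp(8.664 + 0.5134) = 9680 hours.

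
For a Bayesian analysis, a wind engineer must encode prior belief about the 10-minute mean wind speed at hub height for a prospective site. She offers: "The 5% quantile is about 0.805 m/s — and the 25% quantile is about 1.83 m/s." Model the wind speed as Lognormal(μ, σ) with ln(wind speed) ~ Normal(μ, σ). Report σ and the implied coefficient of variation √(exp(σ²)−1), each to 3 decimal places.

σ ≈ 0.846, CV ≈ 1.023

If T ~ Lognormal(μ,σ) then ln T ~ Normal(μ,σ), so the p-quantile of ln T is μ + z_p·σ.
ln(0.805) = -0.2169 and ln(1.83) = 0.6043; z_{0.05} = -1.645, z_{0.25} = -0.6745.
σ = (0.6043 − -0.2169)/(-0.6745 − (-1.645)) = 0.846.
μ = -0.2169 − (-1.645)·0.846 = 1.175.
CV = √(exp(σ²)−1) = √(exp(0.7162)−1) = 1.023.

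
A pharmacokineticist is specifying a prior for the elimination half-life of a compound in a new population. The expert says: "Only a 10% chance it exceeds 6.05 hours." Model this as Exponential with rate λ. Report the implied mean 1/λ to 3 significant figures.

P(T > 6.05) = e^(−λ·6.05) = 0.1, so λ = −ln(0.1)/6.05 = 0.381.
Mean = 1/λ = 2.63 hours.

mean ≈ 2.63 hours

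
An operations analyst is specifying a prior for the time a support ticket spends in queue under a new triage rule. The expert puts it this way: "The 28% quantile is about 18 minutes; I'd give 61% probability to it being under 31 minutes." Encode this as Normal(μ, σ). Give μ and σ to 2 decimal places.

μ = 26.79, σ = 15.08

The p-quantile of Normal(μ,σ) is μ + z_p·σ, with z_{0.28} = -0.5828 and z_{0.61} = 0.2793.
Eliminate σ: μ = (z₂·x₁ − z₁·x₂)/(z₂ − z₁) = (0.2793·18 − (-0.5828)·31)/0.8622 = 26.79.
Then σ = (x₂ − x₁)/(z₂ − z₁) = (31 − 18)/0.8622 = 15.08.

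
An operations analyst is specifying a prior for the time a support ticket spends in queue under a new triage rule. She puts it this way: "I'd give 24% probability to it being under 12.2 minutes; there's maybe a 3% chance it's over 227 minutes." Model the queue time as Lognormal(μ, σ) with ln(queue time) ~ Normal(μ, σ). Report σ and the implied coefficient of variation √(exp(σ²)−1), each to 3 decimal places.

σ ≈ 1.130, CV ≈ 1.608

If T ~ Lognormal(μ,σ) then ln T ~ Normal(μ,σ), so the p-quantile of ln T is μ + z_p·σ.
ln(12.2) = 2.501 and ln(227) = 5.425; z_{0.24} = -0.7063, z_{0.97} = 1.881.
σ = (5.425 − 2.501)/(1.881 − (-0.7063)) = 1.130.
μ = 2.501 − (-0.7063)·1.130 = 3.300.
CV = √(exp(σ²)−1) = √(exp(1.2770)−1) = 1.608.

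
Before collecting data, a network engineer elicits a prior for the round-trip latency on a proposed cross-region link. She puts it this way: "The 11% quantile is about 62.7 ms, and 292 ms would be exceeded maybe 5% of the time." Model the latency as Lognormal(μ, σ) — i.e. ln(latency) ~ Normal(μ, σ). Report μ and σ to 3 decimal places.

If T ~ Lognormal(μ,σ) then ln T ~ Normal(μ,σ), so the p-quantile of ln T is μ + z_p·σ.
ln(62.7) = 4.138 and ln(292) = 5.677; z_{0.11} = -1.227, z_{0.95} = 1.645.
σ = (5.677 − 4.138)/(1.645 − (-1.227)) = 0.536.
μ = 4.138 − (-1.227)·0.536 = 4.795.

μ ≈ 4.795, σ ≈ 0.536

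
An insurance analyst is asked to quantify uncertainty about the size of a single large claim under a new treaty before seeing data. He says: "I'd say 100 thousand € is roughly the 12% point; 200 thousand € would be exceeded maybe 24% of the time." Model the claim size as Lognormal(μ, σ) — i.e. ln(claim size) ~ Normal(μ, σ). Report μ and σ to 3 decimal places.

If T ~ Lognormal(μ,σ) then ln T ~ Normal(μ,σ), so the p-quantile of ln T is μ + z_p·σ.
ln(100) = 4.605 and ln(200) = 5.298; z_{0.12} = -1.175, z_{0.76} = 0.7063.
σ = (5.298 − 4.605)/(0.7063 − (-1.175)) = 0.368.
μ = 4.605 − (-1.175)·0.368 = 5.038.

μ ≈ 5.038, σ ≈ 0.368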